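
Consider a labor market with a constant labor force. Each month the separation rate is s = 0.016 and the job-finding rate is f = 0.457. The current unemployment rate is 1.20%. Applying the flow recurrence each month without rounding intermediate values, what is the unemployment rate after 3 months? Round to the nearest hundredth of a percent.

Unemployment rate after three months ≈ 3.06%.

With a fixed labor force, u_{t+1} = u_t + s·(1−u_t) − f·u_t = u_t·(1−s−f) + s.
Here 1−s−f = 0.527 and s = 0.016.
u_1 = 0.012000 × 0.527 + 0.016 = 0.022324.
u_2 = 0.022324 × 0.527 + 0.016 = 0.027765.
u_3 = 0.027765 × 0.527 + 0.016 = 0.030632.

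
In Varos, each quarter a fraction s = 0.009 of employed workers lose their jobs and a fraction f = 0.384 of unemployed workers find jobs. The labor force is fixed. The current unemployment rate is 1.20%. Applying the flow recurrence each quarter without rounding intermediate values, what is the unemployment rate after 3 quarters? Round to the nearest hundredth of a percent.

Unemployment rate after three quarters ≈ 2.05%.

With a fixed labor force, u_{t+1} = u_t + s·(1−u_t) − f·u_t = u_t·(1−s−f) + s.
Here 1−s−f = 0.607 and s = 0.009.
u_1 = 0.012000 × 0.607 + 0.009 = 0.016284.
u_2 = 0.016284 × 0.607 + 0.009 = 0.018884.
u_3 = 0.018884 × 0.607 + 0.009 = 0.020463.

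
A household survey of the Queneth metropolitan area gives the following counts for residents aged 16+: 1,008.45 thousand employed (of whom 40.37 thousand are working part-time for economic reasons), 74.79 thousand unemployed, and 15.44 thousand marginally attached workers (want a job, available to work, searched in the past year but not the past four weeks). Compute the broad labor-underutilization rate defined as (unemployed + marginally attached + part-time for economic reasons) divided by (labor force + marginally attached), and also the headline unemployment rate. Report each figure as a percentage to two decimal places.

Broad underutilization rate ≈ 11.89%; headline unemployment rate ≈ 6.90%.

Labor force = 1,008.45 + 74.79 = 1,083.24 thousand.
Numerator = 74.79 + 15.44 + 40.37 = 130.60 thousand.
Denominator = 1,083.24 + 15.44 = 1,098.68 thousand.
Broad rate = 130.60 / 1,098.68 = 11.89%.
Headline unemployment rate = 74.79 / 1,083.24 = 6.90%.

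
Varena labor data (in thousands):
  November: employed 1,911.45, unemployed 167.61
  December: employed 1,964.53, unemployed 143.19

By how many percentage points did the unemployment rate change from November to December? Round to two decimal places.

The unemployment rate changed by −1.27 percentage points.

November: labor force = 1,911.45 + 167.61 = 2,079.06; u = 167.61/2,079.06 = 8.06%.
December: labor force = 1,964.53 + 143.19 = 2,107.72; u = 143.19/2,107.72 = 6.79%.
Change = 6.79% − 8.06% = −1.27 pp.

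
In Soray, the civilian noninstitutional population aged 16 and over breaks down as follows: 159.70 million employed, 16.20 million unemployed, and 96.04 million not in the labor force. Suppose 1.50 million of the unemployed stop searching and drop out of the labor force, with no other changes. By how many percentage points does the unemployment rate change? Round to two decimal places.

The unemployment rate changes by −0.78 percentage points.

Initially, labor force = 159.70 + 16.20 = 175.90 million, so u = 16.20/175.90 = 9.21%.
After the change, unemployed and labor force both fall by 1.50 → E = 159.70, U = 14.70, labor force = 174.40 million.
New unemployment rate = 14.70 / 174.40 = 8.43%.
Change = 8.43% − 9.21% = −0.78 percentage points.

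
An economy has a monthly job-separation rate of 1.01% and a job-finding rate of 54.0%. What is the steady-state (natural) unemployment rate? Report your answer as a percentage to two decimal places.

At steady state the flows balance: s·E = f·U, so U/(E+U) = s/(s+f).
u* = 1.01 / (1.01 + 54.0) = 1.01 / 55.01 = 1.84%.

Steady-state unemployment rate ≈ 1.84%.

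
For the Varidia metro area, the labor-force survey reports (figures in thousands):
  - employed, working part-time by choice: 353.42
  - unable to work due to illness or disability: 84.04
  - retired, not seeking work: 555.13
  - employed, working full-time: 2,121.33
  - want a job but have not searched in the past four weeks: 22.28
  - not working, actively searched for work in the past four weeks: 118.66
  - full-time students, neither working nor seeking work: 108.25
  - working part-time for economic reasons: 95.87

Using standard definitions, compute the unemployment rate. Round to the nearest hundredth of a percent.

Unemployment rate ≈ 4.41%.

Employed = 353.42 + 2,121.33 + 95.87 = 2,570.62 thousand (anyone who worked, including part-time for economic reasons, counts as employed).
Unemployed = 118.66 thousand.
Labor force = 2,570.62 + 118.66 = 2,689.28 thousand.
Unemployment rate = 118.66 / 2,689.28 = 4.41%.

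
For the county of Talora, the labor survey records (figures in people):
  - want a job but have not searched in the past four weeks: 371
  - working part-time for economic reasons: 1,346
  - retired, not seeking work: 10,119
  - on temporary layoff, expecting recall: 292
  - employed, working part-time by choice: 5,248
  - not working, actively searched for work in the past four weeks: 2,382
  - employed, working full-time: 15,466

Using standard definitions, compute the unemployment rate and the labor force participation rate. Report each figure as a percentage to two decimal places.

Unemployment rate ≈ 10.81%; labor force participation rate ≈ 70.22%.

Employed = 1,346 + 5,248 + 15,466 = 22,060 (anyone who worked, including part-time for economic reasons, counts as employed).
Unemployed = 292 + 2,382 = 2,674 (jobless and actively searching, or on temporary layoff).
Labor force = 22,060 + 2,674 = 24,734.
Not in labor force = 371 + 10,119 = 10,490 (those not working and not actively searching are outside the labor force — including those who want a job but have given up searching).
Civilian working-age population = 24,734 + 10,490 = 35,224.
Unemployment rate = 2,674 / 24,734 = 10.81%.
Labor force participation rate = 24,734 / 35,224 = 70.22%.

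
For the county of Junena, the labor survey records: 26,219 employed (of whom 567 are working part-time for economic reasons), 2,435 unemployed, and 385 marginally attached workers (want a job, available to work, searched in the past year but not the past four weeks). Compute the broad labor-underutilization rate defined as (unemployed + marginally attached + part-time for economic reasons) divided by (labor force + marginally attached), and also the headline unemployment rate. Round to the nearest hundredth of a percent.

Labor force = 26,219 + 2,435 = 28,654.
Numerator = 2,435 + 385 + 567 = 3,387.
Denominator = 28,654 + 385 = 29,039.
Broad rate = 3,387 / 29,039 = 11.66%.
Headline unemployment rate = 2,435 / 28,654 = 8.50%.

Broad underutilization rate ≈ 11.66%; headline unemployment rate ≈ 8.50%.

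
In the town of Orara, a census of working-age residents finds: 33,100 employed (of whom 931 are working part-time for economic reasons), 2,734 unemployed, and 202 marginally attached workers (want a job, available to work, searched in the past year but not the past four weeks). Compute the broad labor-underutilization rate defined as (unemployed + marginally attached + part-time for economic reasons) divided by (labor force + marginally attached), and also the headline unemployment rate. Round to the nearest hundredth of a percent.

Broad underutilization rate ≈ 10.73%; headline unemployment rate ≈ 7.63%.

Labor force = 33,100 + 2,734 = 35,834.
Numerator = 2,734 + 202 + 931 = 3,867.
Denominator = 35,834 + 202 = 36,036.
Broad rate = 3,867 / 36,036 = 10.73%.
Headline unemployment rate = 2,734 / 35,834 = 7.63%.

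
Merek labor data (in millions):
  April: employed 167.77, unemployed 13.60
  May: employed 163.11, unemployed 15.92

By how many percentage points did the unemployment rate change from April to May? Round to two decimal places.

The unemployment rate changed by +1.39 percentage points.

April: labor force = 167.77 + 13.60 = 181.37; u = 13.60/181.37 = 7.50%.
May: labor force = 163.11 + 15.92 = 179.03; u = 15.92/179.03 = 8.89%.
Change = 8.89% − 7.50% = +1.39 pp.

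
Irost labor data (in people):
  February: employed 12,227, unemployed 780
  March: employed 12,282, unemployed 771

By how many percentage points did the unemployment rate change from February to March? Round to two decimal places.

The unemployment rate changed by −0.09 percentage points.

February: labor force = 12,227 + 780 = 13,007; u = 780/13,007 = 6.00%.
March: labor force = 12,282 + 771 = 13,053; u = 771/13,053 = 5.91%.
Change = 5.91% − 6.00% = −0.09 pp.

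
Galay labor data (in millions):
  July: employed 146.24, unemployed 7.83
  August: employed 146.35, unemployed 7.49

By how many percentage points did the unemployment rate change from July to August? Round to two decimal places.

July: labor force = 146.24 + 7.83 = 154.07; u = 7.83/154.07 = 5.08%.
August: labor force = 146.35 + 7.49 = 153.84; u = 7.49/153.84 = 4.87%.
Change = 4.87% − 5.08% = −0.21 pp.

The unemployment rate changed by −0.21 percentage points.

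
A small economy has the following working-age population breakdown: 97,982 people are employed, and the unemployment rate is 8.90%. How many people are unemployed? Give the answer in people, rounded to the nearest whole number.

Let U be the number unemployed. The labor force is E + U, and U/(E+U) = 0.0890.
So U = 0.0890 × 97,982 / (1 − 0.0890) = 8720.40 / 0.9110 ≈ 9,572.

About 9,572 are unemployed.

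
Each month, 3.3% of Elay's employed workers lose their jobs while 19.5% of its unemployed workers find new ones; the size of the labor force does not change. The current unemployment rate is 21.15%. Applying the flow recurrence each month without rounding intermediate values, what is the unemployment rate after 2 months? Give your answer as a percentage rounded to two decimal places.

With a fixed labor force, u_{t+1} = u_t + s·(1−u_t) − f·u_t = u_t·(1−s−f) + s.
Here 1−s−f = 0.772 and s = 0.033.
u_1 = 0.211500 × 0.772 + 0.033 = 0.196278.
u_2 = 0.196278 × 0.772 + 0.033 = 0.184527.

Unemployment rate after two months ≈ 18.45%.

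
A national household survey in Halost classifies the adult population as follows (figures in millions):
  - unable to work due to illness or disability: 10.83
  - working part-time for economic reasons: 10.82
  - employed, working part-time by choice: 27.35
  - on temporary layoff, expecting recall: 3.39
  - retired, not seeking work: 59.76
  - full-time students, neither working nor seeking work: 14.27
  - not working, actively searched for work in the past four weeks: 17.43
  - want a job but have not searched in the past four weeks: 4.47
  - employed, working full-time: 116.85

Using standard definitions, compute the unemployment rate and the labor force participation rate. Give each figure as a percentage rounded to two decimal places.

Employed = 10.82 + 27.35 + 116.85 = 155.02 million (anyone who worked, including part-time for economic reasons, counts as employed).
Unemployed = 3.39 + 17.43 = 20.82 million (jobless and actively searching, or on temporary layoff).
Labor force = 155.02 + 20.82 = 175.84 million.
Not in labor force = 10.83 + 59.76 + 14.27 + 4.47 = 89.33 million (those not working and not actively searching are outside the labor force — including those who want a job but have given up searching).
Civilian working-age population = 175.84 + 89.33 = 265.17 million.
Unemployment rate = 20.82 / 175.84 = 11.84%.
Labor force participation rate = 175.84 / 265.17 = 66.31%.

Unemployment rate ≈ 11.84%; labor force participation rate ≈ 66.31%.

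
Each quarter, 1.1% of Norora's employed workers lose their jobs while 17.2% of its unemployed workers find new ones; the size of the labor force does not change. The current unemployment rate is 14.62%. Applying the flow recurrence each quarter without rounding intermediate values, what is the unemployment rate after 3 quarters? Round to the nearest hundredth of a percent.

With a fixed labor force, u_{t+1} = u_t + s·(1−u_t) − f·u_t = u_t·(1−s−f) + s.
Here 1−s−f = 0.817 and s = 0.011.
u_1 = 0.146200 × 0.817 + 0.011 = 0.130445.
u_2 = 0.130445 × 0.817 + 0.011 = 0.117574.
u_3 = 0.117574 × 0.817 + 0.011 = 0.107058.

Unemployment rate after three quarters ≈ 10.71%.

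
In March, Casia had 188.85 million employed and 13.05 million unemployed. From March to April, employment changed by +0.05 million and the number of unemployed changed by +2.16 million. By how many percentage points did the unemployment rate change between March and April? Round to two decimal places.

The unemployment rate changed by +0.99 percentage points.

March: labor force = 188.85 + 13.05 = 201.90; u = 13.05/201.90 = 6.46%.
April: labor force = 188.90 + 15.21 = 204.11; u = 15.21/204.11 = 7.45%.
Change = 7.45% − 6.46% = +0.99 pp.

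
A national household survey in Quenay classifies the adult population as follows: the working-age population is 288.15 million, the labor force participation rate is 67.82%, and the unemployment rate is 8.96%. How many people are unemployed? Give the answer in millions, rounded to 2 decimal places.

Labor force = 0.6782 × 288.15 = 195.42 million.
Unemployed = 0.0896 × 195.42 ≈ 17.51 million.

About 17.51 million are unemployed.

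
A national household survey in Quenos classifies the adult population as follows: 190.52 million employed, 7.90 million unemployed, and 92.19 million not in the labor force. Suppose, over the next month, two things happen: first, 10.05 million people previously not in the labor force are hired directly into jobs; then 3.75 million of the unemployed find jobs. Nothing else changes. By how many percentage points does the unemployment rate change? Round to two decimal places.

The unemployment rate changes by −1.99 percentage points.

Initially, labor force = 190.52 + 7.90 = 198.42 million, so u = 7.90/198.42 = 3.98%.
After the first change, employed and labor force both rise by 10.05; unemployed unchanged → E = 200.57, U = 7.90, labor force = 208.47 million.
After the second change, unemployed falls and employed rises by 3.75; labor force unchanged → E = 204.32, U = 4.15, labor force = 208.47 million.
New unemployment rate = 4.15 / 208.47 = 1.99%.
Change = 1.99% − 3.98% = −1.99 percentage points.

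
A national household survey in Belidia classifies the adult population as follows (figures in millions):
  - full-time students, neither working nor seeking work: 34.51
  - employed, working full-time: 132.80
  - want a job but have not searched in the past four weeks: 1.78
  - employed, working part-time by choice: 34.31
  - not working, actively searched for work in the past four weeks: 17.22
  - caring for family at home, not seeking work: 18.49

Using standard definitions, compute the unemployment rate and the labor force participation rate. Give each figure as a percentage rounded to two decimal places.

Unemployment rate ≈ 9.34%; labor force participation rate ≈ 77.09%.

Employed = 132.80 + 34.31 = 167.11 million.
Unemployed = 17.22 million.
Labor force = 167.11 + 17.22 = 184.33 million.
Not in labor force = 34.51 + 1.78 + 18.49 = 54.78 million (those not working and not actively searching are outside the labor force — including those who want a job but have given up searching).
Civilian working-age population = 184.33 + 54.78 = 239.11 million.
Unemployment rate = 17.22 / 184.33 = 9.34%.
Labor force participation rate = 184.33 / 239.11 = 77.09%.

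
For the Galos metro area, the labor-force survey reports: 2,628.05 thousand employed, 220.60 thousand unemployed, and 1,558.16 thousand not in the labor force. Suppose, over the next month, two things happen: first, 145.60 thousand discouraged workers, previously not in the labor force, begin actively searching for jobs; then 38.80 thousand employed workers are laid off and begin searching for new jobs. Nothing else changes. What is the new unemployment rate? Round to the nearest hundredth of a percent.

New unemployment rate ≈ 13.53%.

Initially, labor force = 2,628.05 + 220.60 = 2,848.65 thousand, so u = 220.60/2,848.65 = 7.74%.
After the first change, unemployed and labor force both rise by 145.60 → E = 2,628.05, U = 366.20, labor force = 2,994.25 thousand.
After the second change, employed falls and unemployed rises by 38.80; labor force unchanged → E = 2,589.25, U = 405.00, labor force = 2,994.25 thousand.
New unemployment rate = 405.00 / 2,994.25 = 13.53%.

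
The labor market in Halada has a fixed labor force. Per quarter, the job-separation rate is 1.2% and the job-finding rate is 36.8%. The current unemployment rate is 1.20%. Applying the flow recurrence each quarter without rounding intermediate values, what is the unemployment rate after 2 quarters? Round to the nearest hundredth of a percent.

Unemployment rate after two quarters ≈ 2.41%.

With a fixed labor force, u_{t+1} = u_t + s·(1−u_t) − f·u_t = u_t·(1−s−f) + s.
Here 1−s−f = 0.620 and s = 0.012.
u_1 = 0.012000 × 0.620 + 0.012 = 0.019440.
u_2 = 0.019440 × 0.620 + 0.012 = 0.024053.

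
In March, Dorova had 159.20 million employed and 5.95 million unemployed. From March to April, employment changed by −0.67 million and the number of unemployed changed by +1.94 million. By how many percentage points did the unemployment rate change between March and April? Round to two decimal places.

March: labor force = 159.20 + 5.95 = 165.15; u = 5.95/165.15 = 3.60%.
April: labor force = 158.53 + 7.89 = 166.42; u = 7.89/166.42 = 4.74%.
Change = 4.74% − 3.60% = +1.14 pp.

The unemployment rate changed by +1.14 percentage points.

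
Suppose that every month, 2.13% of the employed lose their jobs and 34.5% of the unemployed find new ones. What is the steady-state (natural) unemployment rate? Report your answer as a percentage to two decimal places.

At steady state the flows balance: s·E = f·U, so U/(E+U) = s/(s+f).
u* = 2.13 / (2.13 + 34.5) = 2.13 / 36.63 = 5.81%.

Steady-state unemployment rate ≈ 5.81%.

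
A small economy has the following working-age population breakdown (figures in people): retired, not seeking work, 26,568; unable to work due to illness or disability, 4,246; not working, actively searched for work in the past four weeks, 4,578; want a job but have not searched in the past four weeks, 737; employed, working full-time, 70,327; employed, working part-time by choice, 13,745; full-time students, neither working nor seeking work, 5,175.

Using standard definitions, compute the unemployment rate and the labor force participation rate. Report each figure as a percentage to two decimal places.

Employed = 70,327 + 13,745 = 84,072.
Unemployed = 4,578.
Labor force = 84,072 + 4,578 = 88,650.
Not in labor force = 26,568 + 4,246 + 737 + 5,175 = 36,726 (those not working and not actively searching are outside the labor force — including those who want a job but have given up searching).
Civilian working-age population = 88,650 + 36,726 = 125,376.
Unemployment rate = 4,578 / 88,650 = 5.16%.
Labor force participation rate = 88,650 / 125,376 = 70.71%.

Unemployment rate ≈ 5.16%; labor force participation rate ≈ 70.71%.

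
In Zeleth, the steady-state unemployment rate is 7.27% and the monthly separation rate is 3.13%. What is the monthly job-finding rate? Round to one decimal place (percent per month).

Job-finding rate ≈ 39.9% per month.

From u* = s/(s+f): f = s·(1−u)/u.
f = 3.13 × (1 − 0.0727) / 0.0727 = 2.9024 / 0.0727 ≈ 39.9% per month.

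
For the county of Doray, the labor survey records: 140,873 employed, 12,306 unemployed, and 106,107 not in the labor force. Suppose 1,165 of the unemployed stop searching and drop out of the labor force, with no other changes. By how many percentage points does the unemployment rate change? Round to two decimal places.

Initially, labor force = 140,873 + 12,306 = 153,179, so u = 12,306/153,179 = 8.03%.
After the change, unemployed and labor force both fall by 1,165 → E = 140,873, U = 11,141, labor force = 152,014.
New unemployment rate = 11,141 / 152,014 = 7.33%.
Change = 7.33% − 8.03% = −0.70 percentage points.

The unemployment rate changes by −0.70 percentage points.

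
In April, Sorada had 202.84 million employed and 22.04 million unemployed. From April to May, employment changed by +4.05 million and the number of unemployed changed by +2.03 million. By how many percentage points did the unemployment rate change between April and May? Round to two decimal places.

April: labor force = 202.84 + 22.04 = 224.88; u = 22.04/224.88 = 9.80%.
May: labor force = 206.89 + 24.07 = 230.96; u = 24.07/230.96 = 10.42%.
Change = 10.42% − 9.80% = +0.62 pp.

The unemployment rate changed by +0.62 percentage points.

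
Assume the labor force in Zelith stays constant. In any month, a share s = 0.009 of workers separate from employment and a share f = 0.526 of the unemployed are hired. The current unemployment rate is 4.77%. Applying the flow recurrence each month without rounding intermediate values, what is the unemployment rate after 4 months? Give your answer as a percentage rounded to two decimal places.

With a fixed labor force, u_{t+1} = u_t + s·(1−u_t) − f·u_t = u_t·(1−s−f) + s.
Here 1−s−f = 0.465 and s = 0.009.
u_1 = 0.047700 × 0.465 + 0.009 = 0.031180.
u_2 = 0.031180 × 0.465 + 0.009 = 0.023499.
u_3 = 0.023499 × 0.465 + 0.009 = 0.019927.
u_4 = 0.019927 × 0.465 + 0.009 = 0.018266.

Unemployment rate after four months ≈ 1.83%.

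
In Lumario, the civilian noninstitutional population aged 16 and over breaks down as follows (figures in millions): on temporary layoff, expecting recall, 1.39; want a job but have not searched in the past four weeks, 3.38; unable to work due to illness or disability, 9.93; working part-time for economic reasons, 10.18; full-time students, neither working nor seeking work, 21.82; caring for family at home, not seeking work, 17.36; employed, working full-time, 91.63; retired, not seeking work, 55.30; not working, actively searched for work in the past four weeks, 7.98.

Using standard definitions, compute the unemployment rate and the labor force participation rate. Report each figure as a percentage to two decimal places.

Employed = 10.18 + 91.63 = 101.81 million (anyone who worked, including part-time for economic reasons, counts as employed).
Unemployed = 1.39 + 7.98 = 9.37 million (jobless and actively searching, or on temporary layoff).
Labor force = 101.81 + 9.37 = 111.18 million.
Not in labor force = 3.38 + 9.93 + 21.82 + 17.36 + 55.30 = 107.79 million (those not working and not actively searching are outside the labor force — including those who want a job but have given up searching).
Civilian working-age population = 111.18 + 107.79 = 218.97 million.
Unemployment rate = 9.37 / 111.18 = 8.43%.
Labor force participation rate = 111.18 / 218.97 = 50.77%.

Unemployment rate ≈ 8.43%; labor force participation rate ≈ 50.77%.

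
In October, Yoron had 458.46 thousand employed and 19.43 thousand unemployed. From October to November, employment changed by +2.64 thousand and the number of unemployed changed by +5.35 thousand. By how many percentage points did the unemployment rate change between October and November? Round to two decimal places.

October: labor force = 458.46 + 19.43 = 477.89; u = 19.43/477.89 = 4.07%.
November: labor force = 461.10 + 24.78 = 485.88; u = 24.78/485.88 = 5.10%.
Change = 5.10% − 4.07% = +1.03 pp.

The unemployment rate changed by +1.03 percentage points.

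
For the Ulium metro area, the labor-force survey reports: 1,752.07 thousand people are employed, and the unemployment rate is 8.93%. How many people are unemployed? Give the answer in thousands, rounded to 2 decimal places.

About 171.80 thousand are unemployed.

Let U be the number unemployed. The labor force is E + U, and U/(E+U) = 0.0893.
So U = 0.0893 × 1,752.07 / (1 − 0.0893) = 156.4599 / 0.9107 ≈ 171.80 thousand.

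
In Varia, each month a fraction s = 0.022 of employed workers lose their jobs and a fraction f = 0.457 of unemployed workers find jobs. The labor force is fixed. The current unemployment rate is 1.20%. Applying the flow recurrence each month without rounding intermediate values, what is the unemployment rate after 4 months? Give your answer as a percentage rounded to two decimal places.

Unemployment rate after four months ≈ 4.34%.

With a fixed labor force, u_{t+1} = u_t + s·(1−u_t) − f·u_t = u_t·(1−s−f) + s.
Here 1−s−f = 0.521 and s = 0.022.
u_1 = 0.012000 × 0.521 + 0.022 = 0.028252.
u_2 = 0.028252 × 0.521 + 0.022 = 0.036719.
u_3 = 0.036719 × 0.521 + 0.022 = 0.041131.
u_4 = 0.041131 × 0.521 + 0.022 = 0.043429.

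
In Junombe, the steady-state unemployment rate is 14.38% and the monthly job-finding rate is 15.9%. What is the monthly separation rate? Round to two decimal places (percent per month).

From u* = s/(s+f): s = u·f/(1−u).
s = 0.1438 × 15.9 / (1 − 0.1438) = 2.2864 / 0.8562 ≈ 2.67% per month.

Separation rate ≈ 2.67% per month.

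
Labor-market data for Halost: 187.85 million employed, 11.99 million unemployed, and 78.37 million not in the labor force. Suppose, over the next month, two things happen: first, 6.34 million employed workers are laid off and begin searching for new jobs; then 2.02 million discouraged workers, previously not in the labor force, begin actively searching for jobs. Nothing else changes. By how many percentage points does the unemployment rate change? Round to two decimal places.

Initially, labor force = 187.85 + 11.99 = 199.84 million, so u = 11.99/199.84 = 6.00%.
After the first change, employed falls and unemployed rises by 6.34; labor force unchanged → E = 181.51, U = 18.33, labor force = 199.84 million.
After the second change, unemployed and labor force both rise by 2.02 → E = 181.51, U = 20.35, labor force = 201.86 million.
New unemployment rate = 20.35 / 201.86 = 10.08%.
Change = 10.08% − 6.00% = +4.08 percentage points.

The unemployment rate changes by +4.08 percentage points.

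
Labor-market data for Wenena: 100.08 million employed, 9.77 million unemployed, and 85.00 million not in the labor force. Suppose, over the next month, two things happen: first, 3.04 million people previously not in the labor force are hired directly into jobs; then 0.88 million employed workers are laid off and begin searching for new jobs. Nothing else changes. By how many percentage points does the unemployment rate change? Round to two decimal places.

Initially, labor force = 100.08 + 9.77 = 109.85 million, so u = 9.77/109.85 = 8.89%.
After the first change, employed and labor force both rise by 3.04; unemployed unchanged → E = 103.12, U = 9.77, labor force = 112.89 million.
After the second change, employed falls and unemployed rises by 0.88; labor force unchanged → E = 102.24, U = 10.65, labor force = 112.89 million.
New unemployment rate = 10.65 / 112.89 = 9.43%.
Change = 9.43% − 8.89% = +0.54 percentage points.

The unemployment rate changes by +0.54 percentage points.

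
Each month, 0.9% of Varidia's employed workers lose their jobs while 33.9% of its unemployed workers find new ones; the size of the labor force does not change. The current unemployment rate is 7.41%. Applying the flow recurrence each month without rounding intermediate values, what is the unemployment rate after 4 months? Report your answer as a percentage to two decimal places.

With a fixed labor force, u_{t+1} = u_t + s·(1−u_t) − f·u_t = u_t·(1−s−f) + s.
Here 1−s−f = 0.652 and s = 0.009.
u_1 = 0.074100 × 0.652 + 0.009 = 0.057313.
u_2 = 0.057313 × 0.652 + 0.009 = 0.046368.
u_3 = 0.046368 × 0.652 + 0.009 = 0.039232.
u_4 = 0.039232 × 0.652 + 0.009 = 0.034579.

Unemployment rate after four months ≈ 3.46%.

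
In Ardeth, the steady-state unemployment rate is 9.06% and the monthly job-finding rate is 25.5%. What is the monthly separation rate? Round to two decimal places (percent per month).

From u* = s/(s+f): s = u·f/(1−u).
s = 0.0906 × 25.5 / (1 − 0.0906) = 2.3103 / 0.9094 ≈ 2.54% per month.

Separation rate ≈ 2.54% per month.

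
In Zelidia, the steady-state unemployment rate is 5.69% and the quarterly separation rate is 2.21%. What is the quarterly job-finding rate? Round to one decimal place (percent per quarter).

Job-finding rate ≈ 36.6% per quarter.

From u* = s/(s+f): f = s·(1−u)/u.
f = 2.21 × (1 − 0.0569) / 0.0569 = 2.0843 / 0.0569 ≈ 36.6% per quarter.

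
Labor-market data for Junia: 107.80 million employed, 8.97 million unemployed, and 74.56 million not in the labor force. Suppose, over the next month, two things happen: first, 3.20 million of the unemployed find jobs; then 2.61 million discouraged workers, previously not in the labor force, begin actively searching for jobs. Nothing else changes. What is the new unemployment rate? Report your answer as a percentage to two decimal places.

New unemployment rate ≈ 7.02%.

Initially, labor force = 107.80 + 8.97 = 116.77 million, so u = 8.97/116.77 = 7.68%.
After the first change, unemployed falls and employed rises by 3.20; labor force unchanged → E = 111.00, U = 5.77, labor force = 116.77 million.
After the second change, unemployed and labor force both rise by 2.61 → E = 111.00, U = 8.38, labor force = 119.38 million.
New unemployment rate = 8.38 / 119.38 = 7.02%.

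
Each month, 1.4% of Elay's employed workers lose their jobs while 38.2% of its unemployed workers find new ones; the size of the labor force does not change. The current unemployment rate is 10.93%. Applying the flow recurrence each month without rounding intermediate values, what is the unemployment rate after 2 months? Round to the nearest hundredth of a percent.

Unemployment rate after two months ≈ 6.23%.

With a fixed labor force, u_{t+1} = u_t + s·(1−u_t) − f·u_t = u_t·(1−s−f) + s.
Here 1−s−f = 0.604 and s = 0.014.
u_1 = 0.109300 × 0.604 + 0.014 = 0.080017.
u_2 = 0.080017 × 0.604 + 0.014 = 0.062330.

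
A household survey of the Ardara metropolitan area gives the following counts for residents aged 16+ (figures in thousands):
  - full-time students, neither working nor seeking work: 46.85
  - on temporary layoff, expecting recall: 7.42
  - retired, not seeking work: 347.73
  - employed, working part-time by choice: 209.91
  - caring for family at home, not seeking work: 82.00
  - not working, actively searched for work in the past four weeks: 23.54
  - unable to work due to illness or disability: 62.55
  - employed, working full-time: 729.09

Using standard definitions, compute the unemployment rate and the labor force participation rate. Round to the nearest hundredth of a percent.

Employed = 209.91 + 729.09 = 939.00 thousand.
Unemployed = 7.42 + 23.54 = 30.96 thousand (jobless and actively searching, or on temporary layoff).
Labor force = 939.00 + 30.96 = 969.96 thousand.
Not in labor force = 46.85 + 347.73 + 82.00 + 62.55 = 539.13 thousand (those not working and not actively searching are outside the labor force).
Civilian working-age population = 969.96 + 539.13 = 1,509.09 thousand.
Unemployment rate = 30.96 / 969.96 = 3.19%.
Labor force participation rate = 969.96 / 1,509.09 = 64.27%.

Unemployment rate ≈ 3.19%; labor force participation rate ≈ 64.27%.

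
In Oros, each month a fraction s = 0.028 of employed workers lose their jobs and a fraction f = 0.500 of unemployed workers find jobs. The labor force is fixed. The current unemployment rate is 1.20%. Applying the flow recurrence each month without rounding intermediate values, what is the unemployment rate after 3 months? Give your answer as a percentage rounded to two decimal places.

Unemployment rate after three months ≈ 4.87%.

With a fixed labor force, u_{t+1} = u_t + s·(1−u_t) − f·u_t = u_t·(1−s−f) + s.
Here 1−s−f = 0.472 and s = 0.028.
u_1 = 0.012000 × 0.472 + 0.028 = 0.033664.
u_2 = 0.033664 × 0.472 + 0.028 = 0.043889.
u_3 = 0.043889 × 0.472 + 0.028 = 0.048716.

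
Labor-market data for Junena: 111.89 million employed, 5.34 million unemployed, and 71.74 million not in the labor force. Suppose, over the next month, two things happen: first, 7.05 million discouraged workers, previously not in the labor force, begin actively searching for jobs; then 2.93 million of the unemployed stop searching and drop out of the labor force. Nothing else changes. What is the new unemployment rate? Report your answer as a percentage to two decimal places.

New unemployment rate ≈ 7.80%.

Initially, labor force = 111.89 + 5.34 = 117.23 million, so u = 5.34/117.23 = 4.56%.
After the first change, unemployed and labor force both rise by 7.05 → E = 111.89, U = 12.39, labor force = 124.28 million.
After the second change, unemployed and labor force both fall by 2.93 → E = 111.89, U = 9.46, labor force = 121.35 million.
New unemployment rate = 9.46 / 121.35 = 7.80%.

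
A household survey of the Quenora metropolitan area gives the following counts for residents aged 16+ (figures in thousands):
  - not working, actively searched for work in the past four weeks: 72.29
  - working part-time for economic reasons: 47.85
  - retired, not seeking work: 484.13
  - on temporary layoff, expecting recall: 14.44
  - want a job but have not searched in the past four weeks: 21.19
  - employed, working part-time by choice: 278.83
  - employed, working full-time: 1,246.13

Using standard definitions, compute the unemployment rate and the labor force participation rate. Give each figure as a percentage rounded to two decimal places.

Unemployment rate ≈ 5.23%; labor force participation rate ≈ 76.66%.

Employed = 47.85 + 278.83 + 1,246.13 = 1,572.81 thousand (anyone who worked, including part-time for economic reasons, counts as employed).
Unemployed = 72.29 + 14.44 = 86.73 thousand (jobless and actively searching, or on temporary layoff).
Labor force = 1,572.81 + 86.73 = 1,659.54 thousand.
Not in labor force = 484.13 + 21.19 = 505.32 thousand (those not working and not actively searching are outside the labor force — including those who want a job but have given up searching).
Civilian working-age population = 1,659.54 + 505.32 = 2,164.86 thousand.
Unemployment rate = 86.73 / 1,659.54 = 5.23%.
Labor force participation rate = 1,659.54 / 2,164.86 = 76.66%.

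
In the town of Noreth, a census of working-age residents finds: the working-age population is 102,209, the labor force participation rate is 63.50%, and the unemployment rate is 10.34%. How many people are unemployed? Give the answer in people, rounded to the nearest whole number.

About 6,711 are unemployed.

Labor force = 0.6350 × 102,209 = 64,903.
Unemployed = 0.1034 × 64,903 ≈ 6,711.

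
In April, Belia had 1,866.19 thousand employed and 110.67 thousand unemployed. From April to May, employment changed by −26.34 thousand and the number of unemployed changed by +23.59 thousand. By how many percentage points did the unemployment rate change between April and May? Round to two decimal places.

The unemployment rate changed by +1.20 percentage points.

April: labor force = 1,866.19 + 110.67 = 1,976.86; u = 110.67/1,976.86 = 5.60%.
May: labor force = 1,839.85 + 134.26 = 1,974.11; u = 134.26/1,974.11 = 6.80%.
Change = 6.80% − 5.60% = +1.20 pp.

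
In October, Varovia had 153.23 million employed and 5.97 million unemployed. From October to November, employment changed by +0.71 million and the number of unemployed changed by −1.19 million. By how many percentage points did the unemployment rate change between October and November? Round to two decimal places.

The unemployment rate changed by −0.74 percentage points.

October: labor force = 153.23 + 5.97 = 159.20; u = 5.97/159.20 = 3.75%.
November: labor force = 153.94 + 4.78 = 158.72; u = 4.78/158.72 = 3.01%.
Change = 3.01% − 3.75% = −0.74 pp.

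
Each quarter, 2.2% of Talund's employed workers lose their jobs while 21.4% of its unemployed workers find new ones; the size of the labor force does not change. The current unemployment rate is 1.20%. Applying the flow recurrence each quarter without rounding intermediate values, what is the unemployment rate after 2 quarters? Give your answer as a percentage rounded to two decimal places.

With a fixed labor force, u_{t+1} = u_t + s·(1−u_t) − f·u_t = u_t·(1−s−f) + s.
Here 1−s−f = 0.764 and s = 0.022.
u_1 = 0.012000 × 0.764 + 0.022 = 0.031168.
u_2 = 0.031168 × 0.764 + 0.022 = 0.045812.

Unemployment rate after two quarters ≈ 4.58%.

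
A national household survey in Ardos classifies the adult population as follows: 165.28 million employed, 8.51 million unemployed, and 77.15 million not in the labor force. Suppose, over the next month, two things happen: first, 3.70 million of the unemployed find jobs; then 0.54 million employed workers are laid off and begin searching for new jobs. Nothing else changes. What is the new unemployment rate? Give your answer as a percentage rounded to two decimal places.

New unemployment rate ≈ 3.08%.

Initially, labor force = 165.28 + 8.51 = 173.79 million, so u = 8.51/173.79 = 4.90%.
After the first change, unemployed falls and employed rises by 3.70; labor force unchanged → E = 168.98, U = 4.81, labor force = 173.79 million.
After the second change, employed falls and unemployed rises by 0.54; labor force unchanged → E = 168.44, U = 5.35, labor force = 173.79 million.
New unemployment rate = 5.35 / 173.79 = 3.08%.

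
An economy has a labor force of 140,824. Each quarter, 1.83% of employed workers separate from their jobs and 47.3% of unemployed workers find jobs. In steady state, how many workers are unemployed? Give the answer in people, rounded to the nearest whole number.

Steady-state unemployment rate u* = s/(s+f) = 1.83/(1.83+47.3) = 0.037248.
Unemployed = u* × labor force = 0.037248 × 140,824 ≈ 5,245.

About 5,245 are unemployed in steady state.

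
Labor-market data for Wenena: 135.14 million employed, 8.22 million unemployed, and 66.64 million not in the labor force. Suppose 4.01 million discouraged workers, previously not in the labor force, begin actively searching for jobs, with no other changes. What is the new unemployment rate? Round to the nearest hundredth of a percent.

New unemployment rate ≈ 8.30%.

Initially, labor force = 135.14 + 8.22 = 143.36 million, so u = 8.22/143.36 = 5.73%.
After the change, unemployed and labor force both rise by 4.01 → E = 135.14, U = 12.23, labor force = 147.37 million.
New unemployment rate = 12.23 / 147.37 = 8.30%.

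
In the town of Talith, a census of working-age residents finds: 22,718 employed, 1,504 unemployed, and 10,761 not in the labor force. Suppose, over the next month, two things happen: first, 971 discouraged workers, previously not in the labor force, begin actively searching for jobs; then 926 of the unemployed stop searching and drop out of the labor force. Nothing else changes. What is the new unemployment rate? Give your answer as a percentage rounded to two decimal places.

New unemployment rate ≈ 6.38%.

Initially, labor force = 22,718 + 1,504 = 24,222, so u = 1,504/24,222 = 6.21%.
After the first change, unemployed and labor force both rise by 971 → E = 22,718, U = 2,475, labor force = 25,193.
After the second change, unemployed and labor force both fall by 926 → E = 22,718, U = 1,549, labor force = 24,267.
New unemployment rate = 1,549 / 24,267 = 6.38%.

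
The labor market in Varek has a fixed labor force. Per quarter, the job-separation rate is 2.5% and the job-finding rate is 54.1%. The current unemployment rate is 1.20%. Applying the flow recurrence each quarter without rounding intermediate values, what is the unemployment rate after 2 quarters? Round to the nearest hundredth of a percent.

With a fixed labor force, u_{t+1} = u_t + s·(1−u_t) − f·u_t = u_t·(1−s−f) + s.
Here 1−s−f = 0.434 and s = 0.025.
u_1 = 0.012000 × 0.434 + 0.025 = 0.030208.
u_2 = 0.030208 × 0.434 + 0.025 = 0.038110.

Unemployment rate after two quarters ≈ 3.81%.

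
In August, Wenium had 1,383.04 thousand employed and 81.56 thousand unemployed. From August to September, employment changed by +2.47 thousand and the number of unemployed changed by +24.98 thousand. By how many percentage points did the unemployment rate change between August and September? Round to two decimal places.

The unemployment rate changed by +1.57 percentage points.

August: labor force = 1,383.04 + 81.56 = 1,464.60; u = 81.56/1,464.60 = 5.57%.
September: labor force = 1,385.51 + 106.54 = 1,492.05; u = 106.54/1,492.05 = 7.14%.
Change = 7.14% − 5.57% = +1.57 pp.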